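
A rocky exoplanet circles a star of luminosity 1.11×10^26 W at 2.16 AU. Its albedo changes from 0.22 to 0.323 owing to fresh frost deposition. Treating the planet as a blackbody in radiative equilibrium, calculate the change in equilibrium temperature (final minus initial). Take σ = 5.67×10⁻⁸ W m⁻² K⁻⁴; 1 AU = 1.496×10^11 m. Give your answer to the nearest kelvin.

Orbital distance: d = 2.16 AU = 3.231×10^11 m.
Spreading L over a sphere of radius d: S = 1.11×10^26/(4π·3.23×10^11²) = 84.59 W m⁻².
Initial: T₁ = [S(1−0.22)/(4σ)]^(1/4) = 130.6 K.
Final:   T₂ = [S(1−0.323)/(4σ)]^(1/4) = 126.1 K.
ΔT = T₂ − T₁ = -4.543 K.

-5 K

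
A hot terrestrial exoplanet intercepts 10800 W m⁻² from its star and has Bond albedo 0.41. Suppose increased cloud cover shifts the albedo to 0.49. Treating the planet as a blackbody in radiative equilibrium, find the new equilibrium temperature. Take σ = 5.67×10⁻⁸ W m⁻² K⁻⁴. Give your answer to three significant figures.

T₂ = [S(1−α₂)/(4σ)]^(1/4) = [10800·0.51/(4σ)]^(1/4) = 394.8 K.

395 K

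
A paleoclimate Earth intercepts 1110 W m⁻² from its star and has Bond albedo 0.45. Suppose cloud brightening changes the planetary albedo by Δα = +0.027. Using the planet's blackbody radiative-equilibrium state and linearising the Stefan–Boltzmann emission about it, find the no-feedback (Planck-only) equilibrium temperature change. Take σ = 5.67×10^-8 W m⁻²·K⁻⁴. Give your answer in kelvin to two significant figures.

The baseline emission temperature is T_e = 227.8 K.
TOA radiative forcing: ΔF = −S·Δα/4 = −1110·(+0.027)/4 = -7.492 W m⁻².
The Planck feedback parameter is 4σT_e³ = 2.680 W m⁻²/K.
Hence the no-feedback warming is ΔF/(4σT_e³) = -2.80 K.

-2.8 K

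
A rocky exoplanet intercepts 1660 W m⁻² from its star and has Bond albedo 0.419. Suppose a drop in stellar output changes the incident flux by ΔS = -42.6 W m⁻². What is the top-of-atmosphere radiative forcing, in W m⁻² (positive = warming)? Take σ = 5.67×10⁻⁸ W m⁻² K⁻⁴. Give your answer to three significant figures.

-6.19 W m⁻²

TOA radiative forcing: ΔF = (1−α)ΔS/4 = 0.581·(-42.6)/4 = -6.188 W m⁻².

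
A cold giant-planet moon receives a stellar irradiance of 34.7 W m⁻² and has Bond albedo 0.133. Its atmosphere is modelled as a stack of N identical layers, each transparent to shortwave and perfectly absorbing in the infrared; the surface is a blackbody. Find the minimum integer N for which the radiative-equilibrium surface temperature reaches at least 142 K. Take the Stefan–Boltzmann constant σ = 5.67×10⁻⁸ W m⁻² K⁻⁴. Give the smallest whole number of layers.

3

OLR = S(1−α)/4 = 7.521 W m⁻²; the top layer radiates at T_e = 107.3 K.
Need (N+1)T_e⁴ ≥ T_s⁴, i.e. N+1 ≥ (142/107.3)⁴ = 3.065.
So N ≥ 2.065; the smallest integer is N = 3.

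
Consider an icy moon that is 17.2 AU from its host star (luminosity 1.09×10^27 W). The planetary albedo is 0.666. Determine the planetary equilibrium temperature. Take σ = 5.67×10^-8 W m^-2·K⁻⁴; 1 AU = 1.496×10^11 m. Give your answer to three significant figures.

Orbital distance: d = 17.2 AU = 2.573×10^12 m.
Spreading L over a sphere of radius d: S = 1.09×10^27/(4π·2.57×10^12²) = 13.10 W m^-2.
Absorbed flux (global mean): S(1−α)/4 = 13.10·0.334/4 = 1.094 W m^-2.
In equilibrium σT⁴ equals this, so T = 66.28 K.

66.3 kelvin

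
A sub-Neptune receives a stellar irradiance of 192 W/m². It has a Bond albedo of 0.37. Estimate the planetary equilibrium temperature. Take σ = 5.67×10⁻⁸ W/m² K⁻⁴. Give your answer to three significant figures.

152 K

The planet absorbs (1−α)S over its disc πR² and re-emits over 4πR², so the mean absorbed flux is (1−0.37)·192.0/4 = 30.24 W/m².
In equilibrium σT⁴ equals this, so T = 152.0 K.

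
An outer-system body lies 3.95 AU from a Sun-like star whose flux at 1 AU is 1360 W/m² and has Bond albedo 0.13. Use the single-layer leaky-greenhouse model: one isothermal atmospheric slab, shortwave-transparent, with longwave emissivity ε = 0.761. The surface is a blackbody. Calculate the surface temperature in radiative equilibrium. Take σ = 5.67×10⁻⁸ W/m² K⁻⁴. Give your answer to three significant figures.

Flux at the orbit: S = 1360/(3.95)² = 87.17 W/m².
The planet radiates to space at T_e = [S(1−α)/(4σ)]^(1/4) = 135.2 K.
The surface balance (absorbed SW + ε·downward IR = σT_s⁴) with T_a⁴ = T_s⁴/2 reduces to T_s = T_e·[2/(2−ε)]^¼ = 152.4 K.

152 K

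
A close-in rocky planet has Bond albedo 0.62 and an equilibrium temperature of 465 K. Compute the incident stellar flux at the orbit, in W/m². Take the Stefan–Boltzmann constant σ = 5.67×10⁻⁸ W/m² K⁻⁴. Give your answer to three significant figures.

From S(1−α)/4 = σT⁴: S = 4σT⁴/(1−α).
σT⁴ = 5.67×10⁻⁸·(465)⁴ = 2651 W/m².
S = 4·2651/0.38 = 27900 W/m².

27900 W/m²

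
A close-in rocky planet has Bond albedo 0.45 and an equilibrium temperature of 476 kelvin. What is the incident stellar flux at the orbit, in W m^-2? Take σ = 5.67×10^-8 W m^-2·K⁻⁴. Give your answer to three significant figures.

From S(1−α)/4 = σT⁴: S = 4σT⁴/(1−α).
The emitted flux is σT⁴ = 2911 W m^-2.
S = 4·2911/0.55 = 21170 W m^-2.

21200 W m^-2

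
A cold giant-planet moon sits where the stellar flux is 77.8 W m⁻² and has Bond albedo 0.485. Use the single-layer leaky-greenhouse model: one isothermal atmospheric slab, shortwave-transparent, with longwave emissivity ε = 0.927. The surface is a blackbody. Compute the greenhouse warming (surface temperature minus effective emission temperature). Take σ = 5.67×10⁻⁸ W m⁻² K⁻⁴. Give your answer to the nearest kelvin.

The planet radiates to space at T_e = [S(1−α)/(4σ)]^(1/4) = 115.3 K.
The surface balance (absorbed SW + ε·downward IR = σT_s⁴) with T_a⁴ = T_s⁴/2 reduces to T_s = T_e·[2/(2−ε)]^¼ = 134.7 K.
The atmosphere warms the surface by 19.42 K.

19 kelvin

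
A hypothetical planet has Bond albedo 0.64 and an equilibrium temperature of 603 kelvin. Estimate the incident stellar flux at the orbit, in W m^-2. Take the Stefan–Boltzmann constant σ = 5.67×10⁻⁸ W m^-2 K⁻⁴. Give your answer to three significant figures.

83300 W m^-2

From S(1−α)/4 = σT⁴: S = 4σT⁴/(1−α).
σT⁴ = 5.67×10⁻⁸·(603)⁴ = 7496 W m^-2.
S = 4·7496/0.36 = 83290 W m^-2.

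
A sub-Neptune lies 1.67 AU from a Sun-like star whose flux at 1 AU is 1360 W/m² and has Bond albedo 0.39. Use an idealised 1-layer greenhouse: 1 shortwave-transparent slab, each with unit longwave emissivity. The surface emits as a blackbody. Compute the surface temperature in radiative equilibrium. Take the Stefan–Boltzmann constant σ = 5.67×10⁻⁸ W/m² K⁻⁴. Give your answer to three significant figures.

226 K

Flux at the orbit: S = 1360/(1.67)² = 487.6 W/m².
The effective emission temperature is T_e = [S(1−α)/(4σ)]^¼ = 190.3 K.
For an N-layer opaque stack, T_s⁴ = (N+1)T_e⁴, hence T_s = (2)^(1/4)×190.3 K = 226.3 K.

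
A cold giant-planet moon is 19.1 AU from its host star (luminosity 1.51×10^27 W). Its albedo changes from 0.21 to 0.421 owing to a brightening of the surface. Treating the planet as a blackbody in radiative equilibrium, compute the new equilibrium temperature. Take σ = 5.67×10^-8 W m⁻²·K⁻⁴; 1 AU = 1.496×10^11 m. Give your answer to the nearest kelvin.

d = 19.1 × 1.496×10^11 m = 2.857×10^12 m.
S = L/(4πd²) = 14.72 W m⁻².
New equilibrium: T₂ = [(1−0.421)·14.72/(4σ)]^(1/4) = 78.29 K.

78 kelvin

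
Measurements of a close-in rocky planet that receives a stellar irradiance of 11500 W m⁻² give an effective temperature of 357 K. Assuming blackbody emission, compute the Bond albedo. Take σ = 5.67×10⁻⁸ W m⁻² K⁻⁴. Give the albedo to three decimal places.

0.680

From σT⁴ = S(1−α)/4 we invert for α: 1−α = 4σT⁴/S.
4σT⁴ = 4·5.67×10⁻⁸·(357)⁴ = 3684 W m⁻².
1−α = 3684/11500 = 0.3203, so α = 0.6797.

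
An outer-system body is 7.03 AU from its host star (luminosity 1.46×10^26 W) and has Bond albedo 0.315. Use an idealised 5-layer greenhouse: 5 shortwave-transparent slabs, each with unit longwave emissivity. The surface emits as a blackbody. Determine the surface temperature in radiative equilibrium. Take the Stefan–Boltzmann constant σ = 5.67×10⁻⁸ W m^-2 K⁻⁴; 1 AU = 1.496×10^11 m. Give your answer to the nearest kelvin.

d = 7.03 × 1.496×10^11 m = 1.052×10^12 m.
Spreading L over a sphere of radius d: S = 1.46×10^26/(4π·1.05×10^12²) = 10.50 W m^-2.
OLR = S(1−α)/4 = 1.799 W m^-2; the top layer radiates at T_e = 75.05 K.
For an N-layer opaque stack, T_s⁴ = (N+1)T_e⁴, hence T_s = (6)^(1/4)×75.05 K = 117.5 K.

117 kelvin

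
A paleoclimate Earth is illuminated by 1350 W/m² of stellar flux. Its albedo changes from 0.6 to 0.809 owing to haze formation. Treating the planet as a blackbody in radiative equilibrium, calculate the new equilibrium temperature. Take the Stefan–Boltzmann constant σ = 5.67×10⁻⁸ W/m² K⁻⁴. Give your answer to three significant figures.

184 kelvin

T₂ = [S(1−α₂)/(4σ)]^(1/4) = [1350·0.191/(4σ)]^(1/4) = 183.6 K.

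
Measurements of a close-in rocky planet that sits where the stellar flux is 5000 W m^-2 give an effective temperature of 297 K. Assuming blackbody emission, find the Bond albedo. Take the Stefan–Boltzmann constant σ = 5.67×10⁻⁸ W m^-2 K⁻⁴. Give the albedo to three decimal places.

0.647

Rearranging the radiative balance, α = 1 − 4σT⁴/S.
σT⁴ = 441.2 W m^-2, so 4σT⁴ = 1765 W m^-2.
1−α = 1765/5000 = 0.3529, so α = 0.6471.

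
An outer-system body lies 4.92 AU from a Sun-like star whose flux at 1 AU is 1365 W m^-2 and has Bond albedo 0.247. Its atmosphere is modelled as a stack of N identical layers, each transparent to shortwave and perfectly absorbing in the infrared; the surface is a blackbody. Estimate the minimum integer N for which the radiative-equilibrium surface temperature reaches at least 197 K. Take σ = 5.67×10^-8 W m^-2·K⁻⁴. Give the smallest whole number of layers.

Flux at the orbit: S = 1365/(4.92)² = 56.39 W m^-2.
The effective emission temperature is T_e = [S(1−α)/(4σ)]^¼ = 117.0 K.
Need (N+1)T_e⁴ ≥ T_s⁴, i.e. N+1 ≥ (197/117.0)⁴ = 8.045.
The minimum whole number is N = 8.

8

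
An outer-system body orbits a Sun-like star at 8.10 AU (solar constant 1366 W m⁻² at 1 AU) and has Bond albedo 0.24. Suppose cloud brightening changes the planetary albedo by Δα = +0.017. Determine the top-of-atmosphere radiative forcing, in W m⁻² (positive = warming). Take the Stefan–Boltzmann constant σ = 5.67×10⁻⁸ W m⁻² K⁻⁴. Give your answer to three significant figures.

By the inverse-square law, S = 1366/8.10² = 20.82 W m⁻².
The change in absorbed flux is Δ[S(1−α)/4] = −SΔα/4 = -0.08848 W m⁻².

-0.0885 W m⁻²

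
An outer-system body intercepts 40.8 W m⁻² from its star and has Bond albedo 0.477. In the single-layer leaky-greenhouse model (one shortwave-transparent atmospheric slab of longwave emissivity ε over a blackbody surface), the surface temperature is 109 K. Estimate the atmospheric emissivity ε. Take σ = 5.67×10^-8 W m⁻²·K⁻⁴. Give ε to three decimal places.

TOA balance gives T_e = 98.49 K.
Since (2−ε)/2 = (T_e/T_s)⁴ = 0.6665, ε = 0.6670.

0.667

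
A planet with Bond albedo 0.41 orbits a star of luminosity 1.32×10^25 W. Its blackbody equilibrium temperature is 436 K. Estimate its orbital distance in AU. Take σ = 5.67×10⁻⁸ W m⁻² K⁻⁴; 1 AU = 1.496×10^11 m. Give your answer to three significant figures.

0.0581 AU

Required flux: S = 4σT⁴/(1−α) = 13890 W m⁻².
From L = 4πd²S, d = √(1.32×10^25/(4π·13890)) = 8.696×10^9 m = 0.05813 AU.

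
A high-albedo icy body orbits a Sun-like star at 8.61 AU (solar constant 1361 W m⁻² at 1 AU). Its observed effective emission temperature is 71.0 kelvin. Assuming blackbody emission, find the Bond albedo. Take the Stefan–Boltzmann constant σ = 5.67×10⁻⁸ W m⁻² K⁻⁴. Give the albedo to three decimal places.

0.686

Flux at the orbit: S = 1361/(8.61)² = 18.36 W m⁻².
Rearranging the radiative balance, α = 1 − 4σT⁴/S.
σT⁴ = 1.441 W m⁻², so 4σT⁴ = 5.763 W m⁻².
1−α = 5.763/18.36 = 0.3139, so α = 0.6861.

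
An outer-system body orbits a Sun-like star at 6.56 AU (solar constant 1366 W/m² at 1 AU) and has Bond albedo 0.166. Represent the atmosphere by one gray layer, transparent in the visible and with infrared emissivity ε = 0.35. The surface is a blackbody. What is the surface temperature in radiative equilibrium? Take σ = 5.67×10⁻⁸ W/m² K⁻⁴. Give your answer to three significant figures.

Flux at the orbit: S = 1366/(6.56)² = 31.74 W/m².
At the top of the atmosphere, σT_e⁴ = S(1−α)/4 = 6.618 W/m², giving T_e = 103.9 K.
Surface balance with a leaky layer gives σT_s⁴ = σT_e⁴·2/(2−ε), so T_s = T_e·[2/(2−0.35)]^(1/4) = 109.1 K.

109 K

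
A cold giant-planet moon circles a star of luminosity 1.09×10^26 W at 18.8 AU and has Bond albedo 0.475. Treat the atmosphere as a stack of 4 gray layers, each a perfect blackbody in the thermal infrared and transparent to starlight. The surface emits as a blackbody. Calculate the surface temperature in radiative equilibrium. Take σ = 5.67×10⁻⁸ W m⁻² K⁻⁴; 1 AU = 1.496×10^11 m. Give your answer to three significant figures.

59.7 kelvin

Orbital distance: d = 18.8 AU = 2.812×10^12 m.
Spreading L over a sphere of radius d: S = 1.09×10^26/(4π·2.81×10^12²) = 1.097 W m⁻².
Top-of-atmosphere balance: σT_e⁴ = S(1−α)/4 = 0.1439 W m⁻² → T_e = 39.92 K.
With N = 4 opaque layers, T_s = (N+1)^(1/4)·T_e = 5^(1/4)·39.92 = 59.69 K.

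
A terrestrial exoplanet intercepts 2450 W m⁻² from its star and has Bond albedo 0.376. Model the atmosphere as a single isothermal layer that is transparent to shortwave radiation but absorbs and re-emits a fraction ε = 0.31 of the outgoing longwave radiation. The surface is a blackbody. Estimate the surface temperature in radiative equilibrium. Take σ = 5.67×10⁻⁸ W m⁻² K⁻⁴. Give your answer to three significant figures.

At the top of the atmosphere, σT_e⁴ = S(1−α)/4 = 382.2 W m⁻², giving T_e = 286.5 K.
Surface balance with a leaky layer gives σT_s⁴ = σT_e⁴·2/(2−ε), so T_s = T_e·[2/(2−0.31)]^(1/4) = 298.9 K.

299 K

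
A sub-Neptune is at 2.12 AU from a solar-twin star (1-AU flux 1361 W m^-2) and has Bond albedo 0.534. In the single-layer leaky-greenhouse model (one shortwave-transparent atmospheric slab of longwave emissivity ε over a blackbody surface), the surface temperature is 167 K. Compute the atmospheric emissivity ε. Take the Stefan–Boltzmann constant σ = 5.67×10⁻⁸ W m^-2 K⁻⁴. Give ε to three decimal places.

0.400

By the inverse-square law, S = 1361/2.12² = 302.8 W m^-2.
First, T_e = [302.8·(1−0.534)/(4σ)]^(1/4) = 157.9 K.
Since (2−ε)/2 = (T_e/T_s)⁴ = 0.8000, ε = 0.4001.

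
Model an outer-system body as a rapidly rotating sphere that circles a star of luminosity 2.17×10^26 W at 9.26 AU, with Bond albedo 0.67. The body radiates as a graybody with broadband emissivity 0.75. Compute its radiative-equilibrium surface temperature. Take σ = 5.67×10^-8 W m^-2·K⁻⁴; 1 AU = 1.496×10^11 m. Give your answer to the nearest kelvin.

65 kelvin

d = 9.26 × 1.496×10^11 m = 1.385×10^12 m.
Flux at the orbit: S = L/(4πd²) = 2.17×10^26/(4π·(1.39×10^12)²) = 8.998 W m^-2.
The planet absorbs (1−α)S over its disc πR² and re-emits over 4πR², so the mean absorbed flux is (1−0.67)·8.998/4 = 0.7424 W m^-2.
Radiative balance εσT⁴ = 0.7424 gives T = [0.7424/(0.75·σ)]^(1/4) = 64.64 K.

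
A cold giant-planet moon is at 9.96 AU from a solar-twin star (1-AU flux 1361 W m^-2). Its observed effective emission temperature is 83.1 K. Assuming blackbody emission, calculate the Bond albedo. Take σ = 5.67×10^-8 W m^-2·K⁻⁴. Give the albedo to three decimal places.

By the inverse-square law, S = 1361/9.96² = 13.72 W m^-2.
Energy balance: S(1−α)/4 = σT⁴, so 1−α = 4σT⁴/S.
σT⁴ = 2.704 W m^-2, so 4σT⁴ = 10.82 W m^-2.
1−α = 10.82/13.72 = 0.7883, so α = 0.2117.

0.212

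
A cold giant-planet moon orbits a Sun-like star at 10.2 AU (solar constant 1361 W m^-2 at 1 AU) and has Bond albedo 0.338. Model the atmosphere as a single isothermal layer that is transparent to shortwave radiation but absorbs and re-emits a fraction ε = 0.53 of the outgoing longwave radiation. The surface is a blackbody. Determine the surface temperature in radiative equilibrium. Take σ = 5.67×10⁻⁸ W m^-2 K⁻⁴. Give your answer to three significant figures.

By the inverse-square law, S = 1361/10.2² = 13.08 W m^-2.
The planet radiates to space at T_e = [S(1−α)/(4σ)]^(1/4) = 78.61 K.
For a single slab of emissivity ε, T_s⁴ = 2T_e⁴/(2−ε); thus T_s = 78.61·(1.361)^(1/4) = 84.90 K.

84.9 K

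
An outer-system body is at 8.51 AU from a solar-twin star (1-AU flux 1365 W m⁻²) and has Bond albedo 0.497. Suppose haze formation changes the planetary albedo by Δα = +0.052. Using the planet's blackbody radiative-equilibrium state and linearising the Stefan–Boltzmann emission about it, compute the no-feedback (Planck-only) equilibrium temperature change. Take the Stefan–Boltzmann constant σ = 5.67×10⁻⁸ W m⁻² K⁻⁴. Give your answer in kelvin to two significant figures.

-2.1 K

Irradiance scales as 1/d², so S = 1365 W m⁻² × (1/8.51)² = 18.85 W m⁻².
Reference equilibrium: T_e = [S(1−α)/(4σ)]^(1/4) = 80.41 K.
ΔF = −(S/4)Δα = −(18.85/4)×(+0.052) = -0.2450 W m⁻².
The Planck feedback parameter is 4σT_e³ = 0.1179 W m⁻²/K.
So ΔT₀ = -0.2450/0.1179 = -2.08 K.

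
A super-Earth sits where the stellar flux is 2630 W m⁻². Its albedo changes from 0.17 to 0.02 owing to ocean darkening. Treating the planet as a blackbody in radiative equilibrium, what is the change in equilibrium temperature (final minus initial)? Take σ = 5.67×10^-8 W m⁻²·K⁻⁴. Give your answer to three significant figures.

With α = 0.17, T₁ = 313.2 K.
With α = 0.02, T₂ = 326.5 K.
ΔT = T₂ − T₁ = 13.28 K.

13.3 K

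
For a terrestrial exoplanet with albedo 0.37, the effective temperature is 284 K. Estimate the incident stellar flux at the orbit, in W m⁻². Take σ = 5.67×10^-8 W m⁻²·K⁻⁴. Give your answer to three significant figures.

From S(1−α)/4 = σT⁴: S = 4σT⁴/(1−α).
The emitted flux is σT⁴ = 368.9 W m⁻².
So S = 4×368.9/(1−0.37) = 2342 W m⁻².

2340 W m⁻²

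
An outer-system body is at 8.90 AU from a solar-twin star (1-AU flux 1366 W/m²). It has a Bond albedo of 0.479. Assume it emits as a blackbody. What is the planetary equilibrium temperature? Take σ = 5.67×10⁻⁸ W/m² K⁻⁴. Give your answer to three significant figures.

Irradiance scales as 1/d², so S = 1366 W/m² × (1/8.90)² = 17.25 W/m².
Absorbed flux (global mean): S(1−α)/4 = 17.25·0.521/4 = 2.246 W/m².
Balancing against σT⁴: T = (2.246/5.67×10⁻⁸)^(1/4) = 79.34 K.

79.3 K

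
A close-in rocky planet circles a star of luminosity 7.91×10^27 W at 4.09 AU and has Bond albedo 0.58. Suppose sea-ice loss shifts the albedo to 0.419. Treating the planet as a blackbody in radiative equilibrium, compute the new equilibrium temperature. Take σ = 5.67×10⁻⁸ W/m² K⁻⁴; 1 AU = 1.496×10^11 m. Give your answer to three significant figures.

256 K

d = 4.09 × 1.496×10^11 m = 6.119×10^11 m.
Flux at the orbit: S = L/(4πd²) = 7.91×10^27/(4π·(6.12×10^11)²) = 1681 W/m².
T₂ = [S(1−α₂)/(4σ)]^(1/4) = [1681·0.581/(4σ)]^(1/4) = 256.2 K.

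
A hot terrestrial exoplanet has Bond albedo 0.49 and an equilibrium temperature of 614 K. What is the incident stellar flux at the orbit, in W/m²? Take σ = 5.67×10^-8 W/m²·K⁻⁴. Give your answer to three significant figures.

From S(1−α)/4 = σT⁴: S = 4σT⁴/(1−α).
The emitted flux is σT⁴ = 8059 W/m².
So S = 4×8059/(1−0.49) = 63200 W/m².

63200 W/m²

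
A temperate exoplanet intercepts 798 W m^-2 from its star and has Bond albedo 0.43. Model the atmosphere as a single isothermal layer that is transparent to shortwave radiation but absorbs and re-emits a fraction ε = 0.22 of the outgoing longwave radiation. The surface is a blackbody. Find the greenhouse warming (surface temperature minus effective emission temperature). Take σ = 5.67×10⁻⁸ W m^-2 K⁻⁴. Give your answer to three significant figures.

6.26 K

The planet radiates to space at T_e = [S(1−α)/(4σ)]^(1/4) = 211.6 K.
For a single slab of emissivity ε, T_s⁴ = 2T_e⁴/(2−ε); thus T_s = 211.6·(1.124)^(1/4) = 217.9 K.
The atmosphere warms the surface by 6.256 K.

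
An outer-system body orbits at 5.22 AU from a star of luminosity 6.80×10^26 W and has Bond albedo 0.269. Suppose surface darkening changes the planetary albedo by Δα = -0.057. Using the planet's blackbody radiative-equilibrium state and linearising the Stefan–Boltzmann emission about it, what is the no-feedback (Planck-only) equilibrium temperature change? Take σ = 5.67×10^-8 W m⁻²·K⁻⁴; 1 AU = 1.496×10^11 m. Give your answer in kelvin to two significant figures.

2.5 K

d = 5.22 × 1.496×10^11 m = 7.809×10^11 m.
S = L/(4πd²) = 88.73 W m⁻².
The baseline emission temperature is T_e = 130.0 K.
ΔF = −(S/4)Δα = −(88.73/4)×(-0.057) = 1.264 W m⁻².
Linearising σT⁴ gives d(σT⁴)/dT = 4σT_e³ = 0.4988 W m⁻² per K.
ΔT₀ = ΔF/λ_P = 1.264/0.4988 = 2.54 K.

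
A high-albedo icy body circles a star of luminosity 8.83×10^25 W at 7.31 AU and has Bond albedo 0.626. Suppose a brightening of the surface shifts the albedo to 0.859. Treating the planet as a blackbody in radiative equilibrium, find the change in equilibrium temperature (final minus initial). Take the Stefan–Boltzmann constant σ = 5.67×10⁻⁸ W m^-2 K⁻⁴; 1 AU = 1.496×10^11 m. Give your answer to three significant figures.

Orbital distance: d = 7.31 AU = 1.094×10^12 m.
Spreading L over a sphere of radius d: S = 8.83×10^25/(4π·1.09×10^12²) = 5.876 W m^-2.
Before: T₁ = [5.876·0.374/(4σ)]^(1/4) = 55.79 K.
With α = 0.859, T₂ = 43.72 K.
ΔT = T₂ − T₁ = -12.07 K.

-12.1 kelvin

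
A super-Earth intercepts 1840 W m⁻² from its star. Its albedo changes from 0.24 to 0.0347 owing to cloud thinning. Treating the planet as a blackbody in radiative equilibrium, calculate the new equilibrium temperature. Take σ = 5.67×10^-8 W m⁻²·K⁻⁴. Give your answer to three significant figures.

297 K

With the new albedo, S(1−α₂)/4 = 444.0 W m⁻², so T₂ = 297.5 K.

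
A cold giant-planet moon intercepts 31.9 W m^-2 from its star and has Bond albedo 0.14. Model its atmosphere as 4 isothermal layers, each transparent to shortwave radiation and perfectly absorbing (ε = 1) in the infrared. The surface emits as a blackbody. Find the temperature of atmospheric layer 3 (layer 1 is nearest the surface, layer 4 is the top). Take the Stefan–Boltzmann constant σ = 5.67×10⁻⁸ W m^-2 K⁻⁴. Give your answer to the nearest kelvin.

The effective emission temperature is T_e = [S(1−α)/(4σ)]^¼ = 104.9 K.
In the N-layer model, layer k (counted from the surface) has T_k = (N+1−k)^(1/4)·T_e.
With k = 3: T_3 = (4+1−3)^¼·104.9 K = 124.7 K.

125 K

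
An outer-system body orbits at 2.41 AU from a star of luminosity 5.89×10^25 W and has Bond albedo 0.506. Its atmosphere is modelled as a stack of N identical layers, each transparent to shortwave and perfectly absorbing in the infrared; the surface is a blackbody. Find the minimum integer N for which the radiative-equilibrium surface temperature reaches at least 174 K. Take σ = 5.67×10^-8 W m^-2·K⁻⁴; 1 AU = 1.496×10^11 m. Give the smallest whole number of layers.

d = 2.41 × 1.496×10^11 m = 3.605×10^11 m.
Flux at the orbit: S = L/(4πd²) = 5.89×10^25/(4π·(3.61×10^11)²) = 36.06 W m^-2.
The effective emission temperature is T_e = [S(1−α)/(4σ)]^¼ = 94.14 K.
Need (N+1)T_e⁴ ≥ T_s⁴, i.e. N+1 ≥ (174/94.14)⁴ = 11.671.
So N ≥ 10.671; the smallest integer is N = 11.

11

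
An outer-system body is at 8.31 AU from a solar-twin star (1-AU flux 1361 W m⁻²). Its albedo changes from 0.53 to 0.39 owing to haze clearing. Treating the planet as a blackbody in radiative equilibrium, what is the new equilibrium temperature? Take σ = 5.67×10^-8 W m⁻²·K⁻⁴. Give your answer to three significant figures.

Flux at the orbit: S = 1361/(8.31)² = 19.71 W m⁻².
With the new albedo, S(1−α₂)/4 = 3.006 W m⁻², so T₂ = 85.33 K.

85.3 K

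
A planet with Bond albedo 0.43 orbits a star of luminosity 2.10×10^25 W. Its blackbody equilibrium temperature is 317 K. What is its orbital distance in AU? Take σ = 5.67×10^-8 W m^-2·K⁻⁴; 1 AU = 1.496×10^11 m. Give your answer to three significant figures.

0.136 AU

Energy balance gives S = 4σT⁴/(1−α) = 4018 W m^-2.
S = L/(4πd²) → d = √(L/4πS) = √(2.10×10^25/(4π·4018)) = 2.039×10^10 m = 0.1363 AU.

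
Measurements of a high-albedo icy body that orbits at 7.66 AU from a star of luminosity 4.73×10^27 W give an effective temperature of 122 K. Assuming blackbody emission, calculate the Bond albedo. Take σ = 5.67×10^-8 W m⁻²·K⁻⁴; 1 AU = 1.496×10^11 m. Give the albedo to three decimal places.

d = 7.66 × 1.496×10^11 m = 1.146×10^12 m.
Flux at the orbit: S = L/(4πd²) = 4.73×10^27/(4π·(1.15×10^12)²) = 286.6 W m⁻².
Rearranging the radiative balance, α = 1 − 4σT⁴/S.
4σT⁴ = 4·5.67×10⁻⁸·(122)⁴ = 50.24 W m⁻².
Hence α = 1 − 50.24/286.6 = 0.8247.

0.825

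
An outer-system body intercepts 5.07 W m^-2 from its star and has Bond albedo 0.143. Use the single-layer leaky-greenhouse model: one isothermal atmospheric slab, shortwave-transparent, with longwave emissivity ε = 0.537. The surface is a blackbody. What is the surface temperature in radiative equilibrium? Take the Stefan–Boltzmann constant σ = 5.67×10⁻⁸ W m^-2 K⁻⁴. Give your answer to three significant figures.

At the top of the atmosphere, σT_e⁴ = S(1−α)/4 = 1.086 W m^-2, giving T_e = 66.16 K.
The surface balance (absorbed SW + ε·downward IR = σT_s⁴) with T_a⁴ = T_s⁴/2 reduces to T_s = T_e·[2/(2−ε)]^¼ = 71.54 K.

71.5 K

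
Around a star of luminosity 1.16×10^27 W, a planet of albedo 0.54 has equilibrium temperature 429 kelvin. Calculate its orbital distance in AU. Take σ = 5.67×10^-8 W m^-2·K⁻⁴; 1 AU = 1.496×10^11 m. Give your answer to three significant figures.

0.497 AU

Energy balance gives S = 4σT⁴/(1−α) = 16700 W m^-2.
S = L/(4πd²) → d = √(L/4πS) = √(1.16×10^27/(4π·16700)) = 7.435×10^10 m = 0.4970 AU.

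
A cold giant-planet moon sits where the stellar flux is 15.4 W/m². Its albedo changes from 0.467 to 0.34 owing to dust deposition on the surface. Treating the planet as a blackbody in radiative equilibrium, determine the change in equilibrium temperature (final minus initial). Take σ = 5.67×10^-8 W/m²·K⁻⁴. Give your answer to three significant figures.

4.26 K

Initial: T₁ = [S(1−0.467)/(4σ)]^(1/4) = 77.56 K.
With α = 0.34, T₂ = 81.82 K.
ΔT = T₂ − T₁ = 4.257 K.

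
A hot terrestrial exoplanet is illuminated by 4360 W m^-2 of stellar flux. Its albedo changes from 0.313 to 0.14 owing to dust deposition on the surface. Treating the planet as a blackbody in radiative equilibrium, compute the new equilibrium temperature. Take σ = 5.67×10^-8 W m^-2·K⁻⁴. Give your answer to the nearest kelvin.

359 K

New equilibrium: T₂ = [(1−0.14)·4360/(4σ)]^(1/4) = 358.6 K.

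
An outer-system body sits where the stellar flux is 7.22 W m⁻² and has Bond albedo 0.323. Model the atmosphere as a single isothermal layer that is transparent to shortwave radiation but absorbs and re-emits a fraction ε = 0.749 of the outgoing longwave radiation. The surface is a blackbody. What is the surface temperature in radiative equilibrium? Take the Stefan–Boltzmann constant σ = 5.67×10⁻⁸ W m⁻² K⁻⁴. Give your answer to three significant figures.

76.6 K

Effective emission temperature (TOA balance): σT_e⁴ = S(1−α)/4 = 1.222 W m⁻² → T_e = 68.14 K.
Surface balance with a leaky layer gives σT_s⁴ = σT_e⁴·2/(2−ε), so T_s = T_e·[2/(2−0.749)]^(1/4) = 76.62 K.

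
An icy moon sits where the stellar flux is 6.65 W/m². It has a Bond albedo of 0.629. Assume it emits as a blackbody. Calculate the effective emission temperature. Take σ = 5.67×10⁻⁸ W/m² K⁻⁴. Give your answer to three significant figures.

The planet absorbs (1−α)S over its disc πR² and re-emits over 4πR², so the mean absorbed flux is (1−0.629)·6.650/4 = 0.6168 W/m².
Set σT⁴ = 0.6168 → T = (0.6168/σ)^(1/4) = 57.43 K.

57.4 K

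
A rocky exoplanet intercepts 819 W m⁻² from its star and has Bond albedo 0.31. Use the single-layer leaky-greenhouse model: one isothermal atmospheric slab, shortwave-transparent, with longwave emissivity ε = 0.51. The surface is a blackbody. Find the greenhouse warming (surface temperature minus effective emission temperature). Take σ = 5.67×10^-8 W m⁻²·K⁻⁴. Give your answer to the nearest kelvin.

17 kelvin

The planet radiates to space at T_e = [S(1−α)/(4σ)]^(1/4) = 223.4 K.
The surface balance (absorbed SW + ε·downward IR = σT_s⁴) with T_a⁴ = T_s⁴/2 reduces to T_s = T_e·[2/(2−ε)]^¼ = 240.5 K.
The atmosphere warms the surface by 17.06 K.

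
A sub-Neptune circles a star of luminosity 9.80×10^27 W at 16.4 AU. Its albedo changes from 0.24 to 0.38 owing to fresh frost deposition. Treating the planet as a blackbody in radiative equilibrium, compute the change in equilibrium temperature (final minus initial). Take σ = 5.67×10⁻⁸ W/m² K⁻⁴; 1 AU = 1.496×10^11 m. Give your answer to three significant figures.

-7.16 K

d = 16.4 × 1.496×10^11 m = 2.453×10^12 m.
Flux at the orbit: S = L/(4πd²) = 9.80×10^27/(4π·(2.45×10^12)²) = 129.6 W/m².
Before: T₁ = [129.6·0.76/(4σ)]^(1/4) = 144.3 K.
With α = 0.38, T₂ = 137.2 K.
Change: 137.2 − 144.3 = -7.163 K.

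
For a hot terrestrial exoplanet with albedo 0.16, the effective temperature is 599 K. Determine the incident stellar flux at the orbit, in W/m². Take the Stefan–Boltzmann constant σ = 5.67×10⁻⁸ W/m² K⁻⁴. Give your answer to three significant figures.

From S(1−α)/4 = σT⁴: S = 4σT⁴/(1−α).
σT⁴ = 5.67×10⁻⁸·(599)⁴ = 7299 W/m².
S = 4·7299/0.84 = 34760 W/m².

34800 W/m²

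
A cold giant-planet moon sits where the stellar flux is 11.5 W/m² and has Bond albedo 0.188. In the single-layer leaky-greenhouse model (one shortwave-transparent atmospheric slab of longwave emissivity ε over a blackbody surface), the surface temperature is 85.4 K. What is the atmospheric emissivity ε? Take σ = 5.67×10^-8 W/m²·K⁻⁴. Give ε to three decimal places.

0.452

First, T_e = [11.50·(1−0.188)/(4σ)]^(1/4) = 80.10 K.
Since (2−ε)/2 = (T_e/T_s)⁴ = 0.7741, ε = 0.4519.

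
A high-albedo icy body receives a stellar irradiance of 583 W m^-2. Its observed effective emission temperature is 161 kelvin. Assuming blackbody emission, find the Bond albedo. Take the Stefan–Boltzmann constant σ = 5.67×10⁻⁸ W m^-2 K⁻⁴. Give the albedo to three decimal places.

Energy balance: S(1−α)/4 = σT⁴, so 1−α = 4σT⁴/S.
4σT⁴ = 4·5.67×10⁻⁸·(161)⁴ = 152.4 W m^-2.
1−α = 152.4/583.0 = 0.2614, so α = 0.7386.

0.739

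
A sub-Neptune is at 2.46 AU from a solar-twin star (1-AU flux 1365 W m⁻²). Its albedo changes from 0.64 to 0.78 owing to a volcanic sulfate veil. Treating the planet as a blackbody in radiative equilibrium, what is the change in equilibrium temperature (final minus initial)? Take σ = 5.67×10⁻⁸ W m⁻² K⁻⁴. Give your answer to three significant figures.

Flux at the orbit: S = 1365/(2.46)² = 225.6 W m⁻².
Initial: T₁ = [S(1−0.64)/(4σ)]^(1/4) = 137.6 K.
After:  T₂ = [225.6·0.22/(4σ)]^(1/4) = 121.6 K.
Change: 121.6 − 137.6 = -15.93 K.

-15.9 K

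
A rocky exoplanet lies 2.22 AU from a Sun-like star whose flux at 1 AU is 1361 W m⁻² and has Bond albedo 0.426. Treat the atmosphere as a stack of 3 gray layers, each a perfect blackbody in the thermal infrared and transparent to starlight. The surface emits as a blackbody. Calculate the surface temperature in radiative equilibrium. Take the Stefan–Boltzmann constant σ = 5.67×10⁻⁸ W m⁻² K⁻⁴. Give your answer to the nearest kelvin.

230 K

Flux at the orbit: S = 1361/(2.22)² = 276.2 W m⁻².
OLR = S(1−α)/4 = 39.63 W m⁻²; the top layer radiates at T_e = 162.6 K.
Layer-by-layer balance gives σT_s⁴ = (N+1)σT_e⁴, so T_s = 4^¼·162.6 = 229.9 K.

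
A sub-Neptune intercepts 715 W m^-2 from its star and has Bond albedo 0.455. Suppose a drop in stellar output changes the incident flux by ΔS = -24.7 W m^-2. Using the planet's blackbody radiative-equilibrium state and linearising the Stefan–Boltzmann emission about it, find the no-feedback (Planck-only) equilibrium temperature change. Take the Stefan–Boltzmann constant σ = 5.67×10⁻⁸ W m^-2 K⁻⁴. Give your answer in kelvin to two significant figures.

-1.8 K

Unperturbed T_e = [715.0·(1−0.455)/(4σ)]^¼ = 203.6 K.
Only a fraction (1−α) is absorbed and it's spread over 4πR², so ΔF = (1−α)ΔS/4 = -3.365 W m^-2.
Linearising σT⁴ gives d(σT⁴)/dT = 4σT_e³ = 1.914 W m^-2 per K.
Hence the no-feedback warming is ΔF/(4σT_e³) = -1.76 K.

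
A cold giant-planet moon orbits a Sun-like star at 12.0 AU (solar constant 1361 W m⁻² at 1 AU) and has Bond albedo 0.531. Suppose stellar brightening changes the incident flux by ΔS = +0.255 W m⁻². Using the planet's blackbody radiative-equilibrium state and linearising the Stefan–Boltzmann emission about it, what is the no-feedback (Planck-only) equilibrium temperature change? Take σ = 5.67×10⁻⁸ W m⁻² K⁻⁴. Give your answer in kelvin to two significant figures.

0.45 K

Flux at the orbit: S = 1361/(12.0)² = 9.451 W m⁻².
Reference equilibrium: T_e = [S(1−α)/(4σ)]^(1/4) = 66.49 K.
Only a fraction (1−α) is absorbed and it's spread over 4πR², so ΔF = (1−α)ΔS/4 = 0.02990 W m⁻².
The Planck feedback parameter is 4σT_e³ = 0.06667 W m⁻²/K.
ΔT₀ = ΔF/λ_P = 0.02990/0.06667 = 0.448 K.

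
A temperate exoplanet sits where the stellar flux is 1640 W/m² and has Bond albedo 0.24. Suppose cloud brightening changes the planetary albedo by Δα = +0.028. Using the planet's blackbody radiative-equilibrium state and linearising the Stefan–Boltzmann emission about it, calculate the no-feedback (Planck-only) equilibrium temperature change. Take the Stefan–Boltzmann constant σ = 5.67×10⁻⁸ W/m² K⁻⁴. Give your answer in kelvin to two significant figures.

-2.5 K

Reference equilibrium: T_e = [S(1−α)/(4σ)]^(1/4) = 272.3 K.
TOA radiative forcing: ΔF = −S·Δα/4 = −1640·(+0.028)/4 = -11.48 W/m².
The Planck feedback parameter is 4σT_e³ = 4.578 W/m²/K.
ΔT₀ = ΔF/λ_P = -11.48/4.578 = -2.51 K.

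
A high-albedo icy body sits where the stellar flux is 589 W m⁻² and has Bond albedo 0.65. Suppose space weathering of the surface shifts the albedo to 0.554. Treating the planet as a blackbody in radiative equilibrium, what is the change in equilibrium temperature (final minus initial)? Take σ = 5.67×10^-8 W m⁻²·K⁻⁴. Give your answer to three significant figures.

With α = 0.65, T₁ = 173.6 K.
After:  T₂ = [589.0·0.446/(4σ)]^(1/4) = 184.5 K.
ΔT = T₂ − T₁ = 10.85 K.

10.8 kelvin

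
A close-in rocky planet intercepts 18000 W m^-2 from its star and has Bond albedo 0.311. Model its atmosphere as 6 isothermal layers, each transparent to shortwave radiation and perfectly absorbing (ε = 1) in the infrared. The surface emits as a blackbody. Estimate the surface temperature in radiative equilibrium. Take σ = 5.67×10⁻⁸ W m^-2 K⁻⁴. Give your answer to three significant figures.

787 kelvin

Top-of-atmosphere balance: σT_e⁴ = S(1−α)/4 = 3101 W m^-2 → T_e = 483.6 K.
Layer-by-layer balance gives σT_s⁴ = (N+1)σT_e⁴, so T_s = 7^¼·483.6 = 786.6 K.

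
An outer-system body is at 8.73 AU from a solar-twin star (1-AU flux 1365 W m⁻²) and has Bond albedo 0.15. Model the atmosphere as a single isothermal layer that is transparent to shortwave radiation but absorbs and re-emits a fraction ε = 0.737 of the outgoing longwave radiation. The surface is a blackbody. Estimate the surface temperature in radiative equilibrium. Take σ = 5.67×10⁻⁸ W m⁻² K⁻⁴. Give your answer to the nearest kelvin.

Irradiance scales as 1/d², so S = 1365 W m⁻² × (1/8.73)² = 17.91 W m⁻².
Effective emission temperature (TOA balance): σT_e⁴ = S(1−α)/4 = 3.806 W m⁻² → T_e = 90.51 K.
The surface balance (absorbed SW + ε·downward IR = σT_s⁴) with T_a⁴ = T_s⁴/2 reduces to T_s = T_e·[2/(2−ε)]^¼ = 101.5 K.

102 K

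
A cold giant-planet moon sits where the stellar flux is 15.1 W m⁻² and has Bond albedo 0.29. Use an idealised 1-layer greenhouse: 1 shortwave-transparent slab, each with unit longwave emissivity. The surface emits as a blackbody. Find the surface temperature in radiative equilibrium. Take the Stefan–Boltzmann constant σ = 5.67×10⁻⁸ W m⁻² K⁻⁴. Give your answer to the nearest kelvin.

99 K

The effective emission temperature is T_e = [S(1−α)/(4σ)]^¼ = 82.92 K.
For an N-layer opaque stack, T_s⁴ = (N+1)T_e⁴, hence T_s = (2)^(1/4)×82.92 K = 98.61 K.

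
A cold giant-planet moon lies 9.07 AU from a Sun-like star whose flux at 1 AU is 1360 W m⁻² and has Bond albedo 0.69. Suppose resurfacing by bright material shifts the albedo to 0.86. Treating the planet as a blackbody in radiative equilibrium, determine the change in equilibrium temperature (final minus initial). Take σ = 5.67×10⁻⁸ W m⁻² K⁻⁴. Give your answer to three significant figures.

Flux at the orbit: S = 1360/(9.07)² = 16.53 W m⁻².
With α = 0.69, T₁ = 68.95 K.
With α = 0.86, T₂ = 56.52 K.
Change: 56.52 − 68.95 = -12.43 K.

-12.4 K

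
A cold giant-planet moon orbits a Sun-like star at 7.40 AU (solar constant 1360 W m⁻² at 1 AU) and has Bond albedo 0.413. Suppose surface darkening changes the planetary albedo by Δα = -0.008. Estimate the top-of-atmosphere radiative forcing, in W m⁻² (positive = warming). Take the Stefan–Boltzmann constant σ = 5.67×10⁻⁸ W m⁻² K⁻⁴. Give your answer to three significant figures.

Flux at the orbit: S = 1360/(7.40)² = 24.84 W m⁻².
TOA radiative forcing: ΔF = −S·Δα/4 = −24.84·(-0.008)/4 = 0.04967 W m⁻².

0.0497 W m⁻²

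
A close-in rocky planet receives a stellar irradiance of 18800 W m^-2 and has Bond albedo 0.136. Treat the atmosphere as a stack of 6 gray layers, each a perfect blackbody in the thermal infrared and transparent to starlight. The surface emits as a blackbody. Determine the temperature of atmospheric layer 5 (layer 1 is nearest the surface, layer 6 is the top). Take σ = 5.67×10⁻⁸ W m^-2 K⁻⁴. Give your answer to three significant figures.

615 kelvin

The effective emission temperature is T_e = [S(1−α)/(4σ)]^¼ = 517.3 K.
In the N-layer model, layer k (counted from the surface) has T_k = (N+1−k)^(1/4)·T_e.
With k = 5: T_5 = (6+1−5)^¼·517.3 K = 615.2 K.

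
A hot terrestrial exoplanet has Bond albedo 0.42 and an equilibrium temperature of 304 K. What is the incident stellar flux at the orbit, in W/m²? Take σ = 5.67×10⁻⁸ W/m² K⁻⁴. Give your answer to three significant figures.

3340 W/m²

From S(1−α)/4 = σT⁴: S = 4σT⁴/(1−α).
σT⁴ = 5.67×10⁻⁸·(304)⁴ = 484.3 W/m².
So S = 4×484.3/(1−0.42) = 3340 W/m².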